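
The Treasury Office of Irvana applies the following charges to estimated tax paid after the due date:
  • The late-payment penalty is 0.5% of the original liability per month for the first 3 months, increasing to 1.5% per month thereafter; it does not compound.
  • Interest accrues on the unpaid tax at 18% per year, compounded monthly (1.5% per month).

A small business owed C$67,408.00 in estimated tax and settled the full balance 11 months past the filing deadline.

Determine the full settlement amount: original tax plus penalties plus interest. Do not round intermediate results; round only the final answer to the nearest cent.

Penalty, months 1–3: 3 × 0.5% × C$67,408.00 = C$1,011.12
Penalty, months 4–11: 8 × 1.5% × C$67,408.00 = C$8,088.96
Interest: C$67,408.00 × ((1 + 0.015)^11 − 1) = C$67,408.00 × 0.1779489… = C$11,995.1820…
Total = C$67,408.00 + C$9,100.0800 + C$11,995.1820… = C$88,503.26

C$88,503.26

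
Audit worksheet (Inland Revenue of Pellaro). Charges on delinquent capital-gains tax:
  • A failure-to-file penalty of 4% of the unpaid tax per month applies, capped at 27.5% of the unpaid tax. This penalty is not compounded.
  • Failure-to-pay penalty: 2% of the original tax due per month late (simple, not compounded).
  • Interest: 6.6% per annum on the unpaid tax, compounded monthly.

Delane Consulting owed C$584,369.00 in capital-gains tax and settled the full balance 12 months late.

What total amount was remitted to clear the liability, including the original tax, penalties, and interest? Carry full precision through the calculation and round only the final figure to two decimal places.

Failure-to-file: 12 × 4% × C$584,369.00 = C$280,497.12, capped at 27.5% × C$584,369.00 = C$160,701.48…
Failure-to-pay penalty = 2% × C$584,369.00 × 12 mo = C$140,248.56
Interest (6.6%/yr ÷ 12 = 0.55%/month): C$584,369.00 × ((1 + 0.0055)^12 − 1) = C$39,756.7031…
Total = C$584,369.00 + C$300,950.0350 + C$39,756.7031… = C$925,075.74

C$925,075.74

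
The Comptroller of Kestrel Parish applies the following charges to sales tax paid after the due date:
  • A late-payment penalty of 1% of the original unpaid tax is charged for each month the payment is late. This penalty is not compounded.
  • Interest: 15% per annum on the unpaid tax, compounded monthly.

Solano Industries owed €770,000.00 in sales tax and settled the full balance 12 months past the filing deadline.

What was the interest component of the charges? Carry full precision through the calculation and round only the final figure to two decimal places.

€123,780.98

Interest (15%/yr ÷ 12 = 1.25%/month): €770,000.00 × ((1 + 0.0125)^12 − 1) = €123,780.9786…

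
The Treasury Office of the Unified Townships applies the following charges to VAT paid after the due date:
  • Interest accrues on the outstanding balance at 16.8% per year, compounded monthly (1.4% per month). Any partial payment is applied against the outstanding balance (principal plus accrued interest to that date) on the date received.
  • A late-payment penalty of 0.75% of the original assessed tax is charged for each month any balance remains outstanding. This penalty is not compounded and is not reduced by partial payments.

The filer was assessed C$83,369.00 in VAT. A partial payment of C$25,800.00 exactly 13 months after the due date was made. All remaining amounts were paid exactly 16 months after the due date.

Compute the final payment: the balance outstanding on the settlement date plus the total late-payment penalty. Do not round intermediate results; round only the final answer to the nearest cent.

C$87,244.07

Balance at month 13: C$83,369.0000 × (1 + 0.014)^13 = C$99,884.4787…
After C$25,800.00 payment: C$99,884.4787… − C$25,800.00 = C$74,084.4787…
Balance at month 16: C$74,084.4787… × (1 + 0.014)^3 = C$77,239.7917…
Penalty: 16 × 0.75% × C$83,369.00 = C$10,004.28
Final settlement = outstanding balance + penalty = C$77,239.7917… + C$10,004.28 = C$87,244.07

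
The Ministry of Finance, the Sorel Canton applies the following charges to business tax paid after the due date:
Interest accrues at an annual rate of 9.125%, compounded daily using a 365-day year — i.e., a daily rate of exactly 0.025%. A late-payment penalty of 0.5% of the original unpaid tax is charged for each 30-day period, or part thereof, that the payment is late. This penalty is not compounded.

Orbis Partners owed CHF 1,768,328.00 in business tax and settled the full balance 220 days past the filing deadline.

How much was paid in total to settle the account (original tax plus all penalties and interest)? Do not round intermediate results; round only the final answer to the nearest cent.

Penalty periods: ⌈220/30⌉ = 8; penalty = 8 × 0.5% × CHF 1,768,328.00 = CHF 70,733.12
Interest: CHF 1,768,328.00 × ((1 + 0.00025)^220 − 1) = CHF 1,768,328.00 × 0.05653335… = CHF 99,969.5096…
Total = CHF 1,768,328.00 + CHF 70,733.1200 + CHF 99,969.5096… = CHF 1,939,030.63

CHF 1,939,030.63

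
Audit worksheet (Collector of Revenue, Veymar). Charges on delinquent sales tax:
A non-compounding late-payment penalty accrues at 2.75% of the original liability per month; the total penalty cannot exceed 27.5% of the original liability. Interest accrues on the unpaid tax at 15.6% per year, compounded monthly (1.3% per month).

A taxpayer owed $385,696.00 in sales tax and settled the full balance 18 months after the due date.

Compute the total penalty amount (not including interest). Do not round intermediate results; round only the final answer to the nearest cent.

Penalty (uncapped): 18 × 2.75% × $385,696.00 = $190,919.52; cap = 27.5% × $385,696.00 = $106,066.40 → penalty = $106,066.40

$106,066.40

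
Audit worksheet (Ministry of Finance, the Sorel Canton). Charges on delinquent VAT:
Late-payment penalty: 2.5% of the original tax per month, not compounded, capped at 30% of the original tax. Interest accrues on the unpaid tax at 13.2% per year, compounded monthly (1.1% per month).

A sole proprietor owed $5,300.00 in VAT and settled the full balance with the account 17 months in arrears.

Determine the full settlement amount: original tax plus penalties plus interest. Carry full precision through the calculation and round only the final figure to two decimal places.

$7,973.30

Penalty (uncapped): 17 × 2.5% × $5,300.00 = $2,252.50; cap = 30% × $5,300.00 = $1,590.00 → penalty = $1,590.00
Interest: $5,300.00 × ((1 + 0.011)^17 − 1) = $5,300.00 × 0.2043969… = $1,083.3038…
Total = $5,300.00 + $1,590.0000 + $1,083.3038… = $7,973.30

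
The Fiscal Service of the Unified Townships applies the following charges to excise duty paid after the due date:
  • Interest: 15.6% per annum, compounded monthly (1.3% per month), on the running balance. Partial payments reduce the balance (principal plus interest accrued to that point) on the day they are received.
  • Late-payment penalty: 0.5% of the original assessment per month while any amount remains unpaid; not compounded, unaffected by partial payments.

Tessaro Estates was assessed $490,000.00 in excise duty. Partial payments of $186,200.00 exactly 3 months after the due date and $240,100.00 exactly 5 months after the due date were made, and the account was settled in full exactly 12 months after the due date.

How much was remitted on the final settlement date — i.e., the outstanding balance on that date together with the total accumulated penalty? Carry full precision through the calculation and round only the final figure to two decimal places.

Balance at month 3: $490,000.0000 × (1 + 0.013)^3 = $509,359.5065…
After $186,200.00 payment: $509,359.5065… − $186,200.00 = $323,159.5065…
Balance at month 5: $323,159.5065… × (1 + 0.013)^2 = $331,616.2677…
After $240,100.00 payment: $331,616.2677… − $240,100.00 = $91,516.2677…
Balance at month 12: $91,516.2677… × (1 + 0.013)^7 = $100,176.1686…
Penalty: 12 × 0.5% × $490,000.00 = $29,400.00
Final settlement = outstanding balance + penalty = $100,176.1686… + $29,400.00 = $129,576.17

$129,576.17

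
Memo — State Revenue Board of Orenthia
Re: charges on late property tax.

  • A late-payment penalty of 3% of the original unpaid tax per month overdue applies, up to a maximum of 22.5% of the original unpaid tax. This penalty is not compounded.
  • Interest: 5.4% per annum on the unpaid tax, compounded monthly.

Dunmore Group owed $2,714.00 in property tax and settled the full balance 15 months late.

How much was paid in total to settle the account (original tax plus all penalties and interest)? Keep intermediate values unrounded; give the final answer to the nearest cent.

$3,513.73

Penalty (uncapped): 15 × 3% × $2,714.00 = $1,221.30; cap = 22.5% × $2,714.00 = $610.65 → penalty = $610.65
Interest (5.4%/yr ÷ 12 = 0.45%/month): $2,714.00 × ((1 + 0.0045)^15 − 1) = $189.0797…
Total = $2,714.00 + $610.6500 + $189.0797… = $3,513.73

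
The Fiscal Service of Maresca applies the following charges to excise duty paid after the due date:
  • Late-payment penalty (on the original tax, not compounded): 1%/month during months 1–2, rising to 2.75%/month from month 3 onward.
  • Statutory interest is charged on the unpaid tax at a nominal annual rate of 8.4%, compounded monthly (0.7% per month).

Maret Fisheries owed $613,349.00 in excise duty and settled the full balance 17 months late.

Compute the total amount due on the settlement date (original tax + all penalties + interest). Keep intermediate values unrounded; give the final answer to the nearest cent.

$955,844.96

Penalty, months 1–2: 2 × 1% × $613,349.00 = $12,266.98
Penalty, months 3–17: 15 × 2.75% × $613,349.00 = $253,006.46…
Interest: $613,349.00 × ((1 + 0.007)^17 − 1) = $613,349.00 × 0.1259031… = $77,222.5159…
Total = $613,349.00 + $265,273.4425 + $77,222.5159… = $955,844.96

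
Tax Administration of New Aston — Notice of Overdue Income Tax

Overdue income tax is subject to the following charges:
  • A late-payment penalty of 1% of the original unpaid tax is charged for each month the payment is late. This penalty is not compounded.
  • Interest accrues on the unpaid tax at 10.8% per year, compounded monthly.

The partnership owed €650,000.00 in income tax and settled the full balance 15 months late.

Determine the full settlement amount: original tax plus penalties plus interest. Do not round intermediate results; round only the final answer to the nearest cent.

€840,999.79

Late-payment penalty = 1% × €650,000.00 × 15 mo = €97,500.00
Interest (10.8%/yr ÷ 12 = 0.9%/month): €650,000.00 × ((1 + 0.009)^15 − 1) = €93,499.7900…
Total = €650,000.00 + €97,500.0000 + €93,499.7900… = €840,999.79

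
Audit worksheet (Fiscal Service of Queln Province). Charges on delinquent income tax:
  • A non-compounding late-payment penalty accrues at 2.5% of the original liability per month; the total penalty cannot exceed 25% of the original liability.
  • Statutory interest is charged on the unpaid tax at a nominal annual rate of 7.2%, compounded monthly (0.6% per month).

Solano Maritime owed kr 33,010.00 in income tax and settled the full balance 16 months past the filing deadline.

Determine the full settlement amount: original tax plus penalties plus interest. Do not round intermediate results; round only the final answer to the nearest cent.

kr 44,578.14

Penalty (uncapped): 16 × 2.5% × kr 33,010.00 = kr 13,204.00; cap = 25% × kr 33,010.00 = kr 8,252.50 → penalty = kr 8,252.50
Interest: kr 33,010.00 × ((1 + 0.006)^16 − 1) = kr 33,010.00 × 0.1004434… = kr 3,315.6351…
Total = kr 33,010.00 + kr 8,252.5000 + kr 3,315.6351… = kr 44,578.14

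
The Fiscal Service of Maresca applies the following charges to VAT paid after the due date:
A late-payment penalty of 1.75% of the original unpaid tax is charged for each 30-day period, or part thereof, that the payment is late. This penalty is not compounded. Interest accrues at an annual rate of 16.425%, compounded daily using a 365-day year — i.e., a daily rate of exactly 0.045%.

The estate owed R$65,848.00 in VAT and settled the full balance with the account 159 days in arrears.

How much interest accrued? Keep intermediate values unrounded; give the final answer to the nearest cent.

Interest: R$65,848.00 × ((1 + 0.00045)^159 − 1) = R$65,848.00 × 0.07415457… = R$4,882.9302…

R$4,882.93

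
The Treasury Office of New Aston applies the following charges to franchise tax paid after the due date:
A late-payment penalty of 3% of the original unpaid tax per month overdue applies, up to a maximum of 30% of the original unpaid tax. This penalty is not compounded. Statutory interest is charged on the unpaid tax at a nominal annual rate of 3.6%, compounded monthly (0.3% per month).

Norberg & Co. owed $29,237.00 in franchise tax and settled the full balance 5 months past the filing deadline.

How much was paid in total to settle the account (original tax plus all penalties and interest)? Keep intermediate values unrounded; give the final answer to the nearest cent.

Penalty: 5 × 3% × $29,237.00 = $4,385.55 (below the 30% cap of $8,771.10)
Interest: $29,237.00 × ((1 + 0.003)^5 − 1) = $29,237.00 × 0.0150903… = $441.1942…
Total = $29,237.00 + $4,385.5500 + $441.1942… = $34,063.74

$34,063.74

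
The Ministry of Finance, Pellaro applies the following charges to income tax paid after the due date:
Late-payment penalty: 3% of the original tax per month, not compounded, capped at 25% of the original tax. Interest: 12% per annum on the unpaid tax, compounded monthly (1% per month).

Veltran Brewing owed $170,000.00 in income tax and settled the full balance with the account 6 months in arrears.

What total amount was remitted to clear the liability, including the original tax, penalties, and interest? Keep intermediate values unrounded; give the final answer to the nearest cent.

Penalty: 6 × 3% × $170,000.00 = $30,600.00 (below the 25% cap of $42,500.00)
Interest: $170,000.00 × ((1 + 0.01)^6 − 1) = $170,000.00 × 0.0615202… = $10,458.4256…
Total = $170,000.00 + $30,600.0000 + $10,458.4256… = $211,058.43

$211,058.43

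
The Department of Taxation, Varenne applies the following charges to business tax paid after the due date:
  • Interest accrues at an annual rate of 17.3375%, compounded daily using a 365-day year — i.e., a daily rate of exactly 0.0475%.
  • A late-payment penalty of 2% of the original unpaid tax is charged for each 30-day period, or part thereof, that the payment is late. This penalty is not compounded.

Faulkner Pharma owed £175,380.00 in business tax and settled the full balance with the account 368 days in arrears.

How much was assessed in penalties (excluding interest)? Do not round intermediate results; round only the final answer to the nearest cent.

Penalty periods: ⌈368/30⌉ = 13; penalty = 13 × 2% × £175,380.00 = £45,598.80

£45,598.80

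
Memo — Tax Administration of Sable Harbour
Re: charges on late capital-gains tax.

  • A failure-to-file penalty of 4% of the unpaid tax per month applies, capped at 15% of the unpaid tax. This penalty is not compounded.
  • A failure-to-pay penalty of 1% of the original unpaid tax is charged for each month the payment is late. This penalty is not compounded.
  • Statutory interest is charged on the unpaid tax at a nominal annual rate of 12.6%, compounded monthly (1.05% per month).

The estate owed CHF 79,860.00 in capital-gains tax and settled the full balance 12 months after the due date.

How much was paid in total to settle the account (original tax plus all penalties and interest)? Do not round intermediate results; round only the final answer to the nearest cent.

Failure-to-file: 12 × 4% × CHF 79,860.00 = CHF 38,332.80, capped at 15% × CHF 79,860.00 = CHF 11,979.00
Failure-to-pay penalty = 1% × CHF 79,860.00 × 12 mo = CHF 9,583.20
Interest: CHF 79,860.00 × ((1 + 0.0105)^12 − 1) = CHF 79,860.00 × 0.1335373… = CHF 10,664.2885…
Total = CHF 79,860.00 + CHF 21,562.2000 + CHF 10,664.2885… = CHF 112,086.49

CHF 112,086.49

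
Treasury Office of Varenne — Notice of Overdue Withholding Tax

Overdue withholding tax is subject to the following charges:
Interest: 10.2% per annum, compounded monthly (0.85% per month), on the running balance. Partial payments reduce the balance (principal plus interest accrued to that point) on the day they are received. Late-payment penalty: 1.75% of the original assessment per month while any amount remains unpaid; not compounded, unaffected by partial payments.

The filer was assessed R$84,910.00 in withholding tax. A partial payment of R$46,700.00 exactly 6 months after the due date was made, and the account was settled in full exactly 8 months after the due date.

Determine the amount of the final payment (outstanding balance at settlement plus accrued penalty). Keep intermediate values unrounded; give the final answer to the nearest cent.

R$55,248.73

Balance at month 6: R$84,910.0000 × (1 + 0.0085)^6 = R$89,333.4808…
After R$46,700.00 payment: R$89,333.4808… − R$46,700.00 = R$42,633.4808…
Balance at month 8: R$42,633.4808… × (1 + 0.0085)^2 = R$43,361.3302…
Penalty: 8 × 1.75% × R$84,910.00 = R$11,887.40
Final settlement = outstanding balance + penalty = R$43,361.3302… + R$11,887.40 = R$55,248.73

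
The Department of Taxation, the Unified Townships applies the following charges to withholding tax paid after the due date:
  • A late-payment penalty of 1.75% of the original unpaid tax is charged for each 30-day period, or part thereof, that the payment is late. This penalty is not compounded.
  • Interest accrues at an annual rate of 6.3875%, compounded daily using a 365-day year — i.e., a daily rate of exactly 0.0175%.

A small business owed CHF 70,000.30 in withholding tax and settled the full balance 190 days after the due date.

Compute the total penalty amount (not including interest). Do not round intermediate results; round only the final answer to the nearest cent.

CHF 8,575.04

Penalty periods: ⌈190/30⌉ = 7; penalty = 7 × 1.75% × CHF 70,000.30 = CHF 8,575.04…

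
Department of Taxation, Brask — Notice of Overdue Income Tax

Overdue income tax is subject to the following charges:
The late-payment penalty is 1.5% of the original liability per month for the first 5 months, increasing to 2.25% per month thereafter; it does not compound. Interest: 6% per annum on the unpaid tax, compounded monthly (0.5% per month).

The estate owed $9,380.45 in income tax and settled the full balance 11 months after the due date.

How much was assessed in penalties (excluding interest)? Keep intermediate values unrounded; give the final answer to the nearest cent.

Penalty, months 1–5: 5 × 1.5% × $9,380.45 = $703.53…
Penalty, months 6–11: 6 × 2.25% × $9,380.45 = $1,266.36…
Total penalty = $703.53… + $1,266.36… = $1,969.89

$1,969.89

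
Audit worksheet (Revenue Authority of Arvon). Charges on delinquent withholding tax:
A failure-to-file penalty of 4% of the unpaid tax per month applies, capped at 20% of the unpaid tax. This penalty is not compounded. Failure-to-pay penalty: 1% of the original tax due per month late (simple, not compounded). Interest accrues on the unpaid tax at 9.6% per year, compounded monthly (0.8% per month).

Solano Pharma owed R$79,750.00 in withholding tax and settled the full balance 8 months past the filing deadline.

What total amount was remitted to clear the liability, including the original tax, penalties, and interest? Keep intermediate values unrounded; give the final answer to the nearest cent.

R$107,329.22

Failure-to-file: 8 × 4% × R$79,750.00 = R$25,520.00, capped at 20% × R$79,750.00 = R$15,950.00
Failure-to-pay penalty: 8 × 1% × R$79,750.00 = R$6,380.00
Interest: R$79,750.00 × ((1 + 0.008)^8 − 1) = R$79,750.00 × 0.0658210… = R$5,249.2216…
Total = R$79,750.00 + R$22,330.0000 + R$5,249.2216… = R$107,329.22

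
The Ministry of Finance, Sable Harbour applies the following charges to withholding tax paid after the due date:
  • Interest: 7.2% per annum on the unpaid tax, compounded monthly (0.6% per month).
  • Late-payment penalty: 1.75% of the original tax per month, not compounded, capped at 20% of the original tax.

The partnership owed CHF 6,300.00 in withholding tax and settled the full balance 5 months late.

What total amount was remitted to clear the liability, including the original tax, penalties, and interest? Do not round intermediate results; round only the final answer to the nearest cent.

Penalty: 5 × 1.75% × CHF 6,300.00 = CHF 551.25 (below the 20% cap of CHF 1,260.00)
Interest: CHF 6,300.00 × ((1 + 0.006)^5 − 1) = CHF 6,300.00 × 0.0303622… = CHF 191.2816…
Total = CHF 6,300.00 + CHF 551.2500 + CHF 191.2816… = CHF 7,042.53

CHF 7,042.53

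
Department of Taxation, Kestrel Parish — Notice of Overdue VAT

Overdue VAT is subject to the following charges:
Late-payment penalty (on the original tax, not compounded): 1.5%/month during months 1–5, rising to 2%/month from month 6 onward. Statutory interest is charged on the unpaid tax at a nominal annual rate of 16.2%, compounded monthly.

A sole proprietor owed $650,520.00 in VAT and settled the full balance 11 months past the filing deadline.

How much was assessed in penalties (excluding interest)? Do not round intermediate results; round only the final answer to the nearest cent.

$126,851.40

Penalty, months 1–5: 5 × 1.5% × $650,520.00 = $48,789.00
Penalty, months 6–11: 6 × 2% × $650,520.00 = $78,062.40
Total penalty = $48,789.00 + $78,062.40 = $126,851.40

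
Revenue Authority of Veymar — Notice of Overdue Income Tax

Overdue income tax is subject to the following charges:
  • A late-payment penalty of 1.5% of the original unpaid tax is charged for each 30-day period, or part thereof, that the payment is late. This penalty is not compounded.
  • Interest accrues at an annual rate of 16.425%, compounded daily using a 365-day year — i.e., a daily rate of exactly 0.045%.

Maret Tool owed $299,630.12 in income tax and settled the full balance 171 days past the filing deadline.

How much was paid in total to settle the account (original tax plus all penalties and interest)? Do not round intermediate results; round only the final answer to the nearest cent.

$350,558.07

Penalty periods: ⌈171/30⌉ = 6; penalty = 6 × 1.5% × $299,630.12 = $26,966.71…
Interest: $299,630.12 × ((1 + 0.00045)^171 − 1) = $299,630.12 × 0.07996938… = $23,961.2358…
Total = $299,630.12 + $26,966.7108 + $23,961.2358… = $350,558.07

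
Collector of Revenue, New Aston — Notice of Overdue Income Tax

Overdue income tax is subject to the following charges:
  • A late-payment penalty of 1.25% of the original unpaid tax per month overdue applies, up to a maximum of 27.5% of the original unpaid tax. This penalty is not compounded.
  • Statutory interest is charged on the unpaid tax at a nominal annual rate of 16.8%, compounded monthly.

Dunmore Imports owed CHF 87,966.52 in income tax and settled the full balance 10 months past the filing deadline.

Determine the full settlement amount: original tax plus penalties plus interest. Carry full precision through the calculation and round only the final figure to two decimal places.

Penalty: 10 × 1.25% × CHF 87,966.52 = CHF 10,995.82… (below the 27.5% cap of CHF 24,190.79…)
Interest (16.8%/yr ÷ 12 = 1.4%/month): CHF 87,966.52 × ((1 + 0.014)^10 − 1) = CHF 13,120.8648…
Total = CHF 87,966.52 + CHF 10,995.8150 + CHF 13,120.8648… = CHF 112,083.20

CHF 112,083.20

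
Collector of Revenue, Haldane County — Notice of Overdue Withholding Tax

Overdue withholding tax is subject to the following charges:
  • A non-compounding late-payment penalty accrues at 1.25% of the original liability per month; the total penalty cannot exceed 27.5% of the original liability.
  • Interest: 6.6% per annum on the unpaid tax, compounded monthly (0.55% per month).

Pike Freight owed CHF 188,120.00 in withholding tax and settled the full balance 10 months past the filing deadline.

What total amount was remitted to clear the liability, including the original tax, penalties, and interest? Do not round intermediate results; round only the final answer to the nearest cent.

CHF 222,241.47

Penalty: 10 × 1.25% × CHF 188,120.00 = CHF 23,515.00 (below the 27.5% cap of CHF 51,733.00)
Interest: CHF 188,120.00 × ((1 + 0.0055)^10 − 1) = CHF 188,120.00 × 0.0563814… = CHF 10,606.4706…
Total = CHF 188,120.00 + CHF 23,515.0000 + CHF 10,606.4706… = CHF 222,241.47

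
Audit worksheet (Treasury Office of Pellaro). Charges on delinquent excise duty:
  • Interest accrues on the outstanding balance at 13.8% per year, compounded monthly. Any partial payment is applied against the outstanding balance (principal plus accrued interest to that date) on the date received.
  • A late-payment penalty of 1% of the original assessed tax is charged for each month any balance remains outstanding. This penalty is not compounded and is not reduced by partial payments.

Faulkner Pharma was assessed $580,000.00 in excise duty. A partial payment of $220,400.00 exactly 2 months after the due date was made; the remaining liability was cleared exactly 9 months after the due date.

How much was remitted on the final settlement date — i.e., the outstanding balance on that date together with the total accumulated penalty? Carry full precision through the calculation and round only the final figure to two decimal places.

Monthly rate = 13.8% ÷ 12 = 1.15%
Balance at month 2: $580,000.0000 × (1 + 0.0115)^2 = $593,416.7050
After $220,400.00 payment: $593,416.7050 − $220,400.00 = $373,016.7050
Balance at month 9: $373,016.7050 × (1 + 0.0115)^7 = $404,100.5962…
Penalty: 9 × 1% × $580,000.00 = $52,200.00
Final settlement = outstanding balance + penalty = $404,100.5962… + $52,200.00 = $456,300.60

$456,300.60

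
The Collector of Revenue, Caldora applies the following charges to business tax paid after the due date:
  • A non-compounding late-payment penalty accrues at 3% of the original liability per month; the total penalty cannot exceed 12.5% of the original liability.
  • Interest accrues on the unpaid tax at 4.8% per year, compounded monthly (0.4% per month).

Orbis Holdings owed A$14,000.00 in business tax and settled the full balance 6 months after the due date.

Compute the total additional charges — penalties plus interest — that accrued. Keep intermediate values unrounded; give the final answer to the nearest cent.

A$2,089.38

Penalty (uncapped): 6 × 3% × A$14,000.00 = A$2,520.00; cap = 12.5% × A$14,000.00 = A$1,750.00 → penalty = A$1,750.00
Interest: A$14,000.00 × ((1 + 0.004)^6 − 1) = A$14,000.00 × 0.0242413… = A$339.3780…
Penalties + interest = A$1,750.0000 + A$339.3780… = A$2,089.38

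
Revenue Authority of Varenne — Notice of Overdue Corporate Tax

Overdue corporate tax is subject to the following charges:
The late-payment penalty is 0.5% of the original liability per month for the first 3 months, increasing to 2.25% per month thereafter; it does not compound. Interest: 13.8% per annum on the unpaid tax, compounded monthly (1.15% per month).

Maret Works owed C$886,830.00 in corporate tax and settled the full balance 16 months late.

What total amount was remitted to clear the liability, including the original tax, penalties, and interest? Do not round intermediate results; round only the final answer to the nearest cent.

C$1,337,565.27

Penalty, months 1–3: 3 × 0.5% × C$886,830.00 = C$13,302.45
Penalty, months 4–16: 13 × 2.25% × C$886,830.00 = C$259,397.78…
Interest: C$886,830.00 × ((1 + 0.0115)^16 − 1) = C$886,830.00 × 0.2007544… = C$178,035.0417…
Total = C$886,830.00 + C$272,700.2250 + C$178,035.0417… = C$1,337,565.27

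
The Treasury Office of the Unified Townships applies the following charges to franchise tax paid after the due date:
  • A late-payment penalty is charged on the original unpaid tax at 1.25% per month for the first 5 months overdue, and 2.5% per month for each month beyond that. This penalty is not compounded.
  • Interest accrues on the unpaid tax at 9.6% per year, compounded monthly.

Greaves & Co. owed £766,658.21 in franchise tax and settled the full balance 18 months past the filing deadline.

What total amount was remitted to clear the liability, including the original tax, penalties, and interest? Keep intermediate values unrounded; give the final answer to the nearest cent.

Penalty, months 1–5: 5 × 1.25% × £766,658.21 = £47,916.14…
Penalty, months 6–18: 13 × 2.5% × £766,658.21 = £249,163.92…
Interest (9.6%/yr ÷ 12 = 0.8%/month): £766,658.21 × ((1 + 0.008)^18 − 1) = £118,236.0312…
Total = £766,658.21 + £297,080.0564… + £118,236.0312… = £1,181,974.30

£1,181,974.30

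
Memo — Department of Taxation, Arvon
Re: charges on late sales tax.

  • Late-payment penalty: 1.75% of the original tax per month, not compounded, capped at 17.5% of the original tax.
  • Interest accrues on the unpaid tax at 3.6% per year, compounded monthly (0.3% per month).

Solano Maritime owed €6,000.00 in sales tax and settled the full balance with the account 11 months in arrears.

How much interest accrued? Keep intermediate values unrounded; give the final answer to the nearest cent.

Interest: €6,000.00 × ((1 + 0.003)^11 − 1) = €6,000.00 × 0.0334995… = €200.9969…

€201.00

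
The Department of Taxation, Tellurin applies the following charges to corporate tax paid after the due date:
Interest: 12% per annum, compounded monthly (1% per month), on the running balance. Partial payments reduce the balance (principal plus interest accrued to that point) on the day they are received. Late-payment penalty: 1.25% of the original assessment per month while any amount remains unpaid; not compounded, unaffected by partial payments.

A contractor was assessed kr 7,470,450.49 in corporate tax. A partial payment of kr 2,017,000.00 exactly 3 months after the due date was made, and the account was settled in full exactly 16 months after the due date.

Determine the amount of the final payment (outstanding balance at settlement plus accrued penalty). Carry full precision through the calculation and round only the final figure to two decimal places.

Balance at month 3: kr 7,470,450.4900 × (1 + 0.01)^3 = kr 7,696,812.6103…
After kr 2,017,000.00 payment: kr 7,696,812.6103… − kr 2,017,000.00 = kr 5,679,812.6103…
Balance at month 16: kr 5,679,812.6103… × (1 + 0.01)^13 = kr 6,464,156.5659…
Penalty: 16 × 1.25% × kr 7,470,450.49 = kr 1,494,090.10…
Final settlement = outstanding balance + penalty = kr 6,464,156.5659… + kr 1,494,090.10… = kr 7,958,246.66

kr 7,958,246.66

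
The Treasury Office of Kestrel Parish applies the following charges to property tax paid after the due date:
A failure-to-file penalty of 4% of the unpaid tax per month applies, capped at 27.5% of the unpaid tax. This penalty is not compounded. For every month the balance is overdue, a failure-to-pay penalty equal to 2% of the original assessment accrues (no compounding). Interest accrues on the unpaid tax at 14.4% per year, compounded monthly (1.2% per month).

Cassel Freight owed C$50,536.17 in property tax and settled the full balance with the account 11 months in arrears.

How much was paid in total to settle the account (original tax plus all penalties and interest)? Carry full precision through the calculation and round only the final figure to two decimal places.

Failure-to-file: 11 × 4% × C$50,536.17 = C$22,235.91…, capped at 27.5% × C$50,536.17 = C$13,897.45…
Failure-to-pay penalty = 2% × C$50,536.17 × 11 mo = C$11,117.96…
Interest: C$50,536.17 × ((1 + 0.012)^11 − 1) = C$50,536.17 × 0.1402121… = C$7,085.7815…
Total = C$50,536.17 + C$25,015.4042… + C$7,085.7815… = C$82,637.36

C$82,637.36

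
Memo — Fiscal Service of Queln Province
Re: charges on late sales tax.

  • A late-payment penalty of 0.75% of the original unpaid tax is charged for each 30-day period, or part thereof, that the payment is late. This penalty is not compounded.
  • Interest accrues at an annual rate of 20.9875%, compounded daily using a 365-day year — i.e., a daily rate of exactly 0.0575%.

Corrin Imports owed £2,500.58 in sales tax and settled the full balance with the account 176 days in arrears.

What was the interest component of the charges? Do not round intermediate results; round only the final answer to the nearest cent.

£266.23

Interest: £2,500.58 × ((1 + 0.000575)^176 − 1) = £2,500.58 × 0.10646574… = £266.2261…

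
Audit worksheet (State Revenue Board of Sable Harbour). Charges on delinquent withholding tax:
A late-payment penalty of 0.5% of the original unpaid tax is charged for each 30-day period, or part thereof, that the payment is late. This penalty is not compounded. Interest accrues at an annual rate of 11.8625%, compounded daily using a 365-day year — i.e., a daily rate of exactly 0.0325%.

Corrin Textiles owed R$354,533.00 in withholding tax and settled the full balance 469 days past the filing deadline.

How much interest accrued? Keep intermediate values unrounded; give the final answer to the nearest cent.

Interest: R$354,533.00 × ((1 + 0.000325)^469 − 1) = R$354,533.00 × 0.16462627… = R$58,365.4450…

R$58,365.44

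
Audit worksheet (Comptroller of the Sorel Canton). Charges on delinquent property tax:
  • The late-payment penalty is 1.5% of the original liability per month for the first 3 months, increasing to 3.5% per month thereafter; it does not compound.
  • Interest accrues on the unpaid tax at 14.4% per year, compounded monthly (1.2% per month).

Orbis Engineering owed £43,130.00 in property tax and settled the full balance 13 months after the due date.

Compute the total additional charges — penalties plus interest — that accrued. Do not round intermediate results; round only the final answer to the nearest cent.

Penalty, months 1–3: 3 × 1.5% × £43,130.00 = £1,940.85
Penalty, months 4–13: 10 × 3.5% × £43,130.00 = £15,095.50
Interest: £43,130.00 × ((1 + 0.012)^13 − 1) = £43,130.00 × 0.1677414… = £7,234.6848…
Penalties + interest = £17,036.3500 + £7,234.6848… = £24,271.03

£24,271.03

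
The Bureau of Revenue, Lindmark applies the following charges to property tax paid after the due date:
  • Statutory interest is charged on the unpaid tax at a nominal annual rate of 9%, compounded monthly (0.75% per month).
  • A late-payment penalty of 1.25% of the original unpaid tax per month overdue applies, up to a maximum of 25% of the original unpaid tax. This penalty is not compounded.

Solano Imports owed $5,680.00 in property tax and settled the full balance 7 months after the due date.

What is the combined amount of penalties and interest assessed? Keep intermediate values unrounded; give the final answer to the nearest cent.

$801.99

Penalty: 7 × 1.25% × $5,680.00 = $497.00 (below the 25% cap of $1,420.00)
Interest: $5,680.00 × ((1 + 0.0075)^7 − 1) = $5,680.00 × 0.0536961… = $304.9940…
Penalties + interest = $497.0000 + $304.9940… = $801.99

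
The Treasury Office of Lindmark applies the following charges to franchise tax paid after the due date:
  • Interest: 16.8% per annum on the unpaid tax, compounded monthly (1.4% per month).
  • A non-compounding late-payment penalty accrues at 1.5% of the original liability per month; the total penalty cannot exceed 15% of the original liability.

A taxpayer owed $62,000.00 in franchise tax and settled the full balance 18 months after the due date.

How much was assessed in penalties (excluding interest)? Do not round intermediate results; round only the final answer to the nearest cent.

Penalty (uncapped): 18 × 1.5% × $62,000.00 = $16,740.00; cap = 15% × $62,000.00 = $9,300.00 → penalty = $9,300.00

$9,300.00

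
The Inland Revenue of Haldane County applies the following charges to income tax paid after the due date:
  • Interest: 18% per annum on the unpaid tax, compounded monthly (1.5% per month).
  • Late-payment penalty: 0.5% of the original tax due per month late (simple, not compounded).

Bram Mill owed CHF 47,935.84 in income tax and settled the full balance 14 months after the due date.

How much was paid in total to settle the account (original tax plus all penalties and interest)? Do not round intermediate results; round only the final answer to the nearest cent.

Late-payment penalty = 0.5% × CHF 47,935.84 × 14 mo = CHF 3,355.51…
Interest: CHF 47,935.84 × ((1 + 0.015)^14 − 1) = CHF 47,935.84 × 0.2317557… = CHF 11,109.4056…
Total = CHF 47,935.84 + CHF 3,355.5088 + CHF 11,109.4056… = CHF 62,400.75

CHF 62,400.75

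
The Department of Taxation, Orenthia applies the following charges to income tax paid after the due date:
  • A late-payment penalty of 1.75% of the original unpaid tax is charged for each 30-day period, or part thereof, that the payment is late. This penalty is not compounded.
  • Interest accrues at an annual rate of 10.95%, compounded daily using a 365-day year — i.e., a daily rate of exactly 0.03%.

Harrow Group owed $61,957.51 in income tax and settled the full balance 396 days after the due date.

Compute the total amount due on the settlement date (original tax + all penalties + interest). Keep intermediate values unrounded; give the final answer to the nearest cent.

$84,951.47

Penalty periods: ⌈396/30⌉ = 14; penalty = 14 × 1.75% × $61,957.51 = $15,179.59…
Interest: $61,957.51 × ((1 + 0.0003)^396 − 1) = $61,957.51 × 0.12612460… = $7,814.3664…
Total = $61,957.51 + $15,179.5900… + $7,814.3664… = $84,951.47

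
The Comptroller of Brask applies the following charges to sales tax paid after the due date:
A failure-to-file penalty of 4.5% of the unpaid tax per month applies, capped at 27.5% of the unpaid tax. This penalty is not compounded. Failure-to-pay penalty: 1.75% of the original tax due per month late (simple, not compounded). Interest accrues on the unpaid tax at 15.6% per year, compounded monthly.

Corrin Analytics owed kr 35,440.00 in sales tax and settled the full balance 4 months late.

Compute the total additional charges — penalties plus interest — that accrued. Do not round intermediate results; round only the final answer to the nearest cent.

Failure-to-file: 4 × 4.5% × kr 35,440.00 = kr 6,379.20 (under the 27.5% cap)
Failure-to-pay penalty: 4 × 1.75% × kr 35,440.00 = kr 2,480.80
Interest (15.6%/yr ÷ 12 = 1.3%/month): kr 35,440.00 × ((1 + 0.013)^4 − 1) = kr 1,879.1286…
Penalties + interest = kr 8,860.0000 + kr 1,879.1286… = kr 10,739.13

kr 10,739.13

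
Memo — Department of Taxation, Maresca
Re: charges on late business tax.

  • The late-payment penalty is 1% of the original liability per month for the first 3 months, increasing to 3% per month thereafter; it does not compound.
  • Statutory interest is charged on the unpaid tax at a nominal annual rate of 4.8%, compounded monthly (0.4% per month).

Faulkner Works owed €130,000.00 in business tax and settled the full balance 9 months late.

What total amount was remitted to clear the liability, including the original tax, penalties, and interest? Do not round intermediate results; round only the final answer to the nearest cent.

€162,055.58

Penalty, months 1–3: 3 × 1% × €130,000.00 = €3,900.00
Penalty, months 4–9: 6 × 3% × €130,000.00 = €23,400.00
Interest: €130,000.00 × ((1 + 0.004)^9 − 1) = €130,000.00 × 0.0365814… = €4,755.5831…
Total = €130,000.00 + €27,300.0000 + €4,755.5831… = €162,055.58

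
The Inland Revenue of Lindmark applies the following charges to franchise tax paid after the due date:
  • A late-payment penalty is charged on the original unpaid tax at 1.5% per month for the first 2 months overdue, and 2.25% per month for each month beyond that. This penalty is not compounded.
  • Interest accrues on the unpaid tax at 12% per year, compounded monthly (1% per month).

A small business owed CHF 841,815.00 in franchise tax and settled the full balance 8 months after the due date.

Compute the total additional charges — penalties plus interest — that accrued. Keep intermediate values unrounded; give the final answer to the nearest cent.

Penalty, months 1–2: 2 × 1.5% × CHF 841,815.00 = CHF 25,254.45
Penalty, months 3–8: 6 × 2.25% × CHF 841,815.00 = CHF 113,645.03…
Interest: CHF 841,815.00 × ((1 + 0.01)^8 − 1) = CHF 841,815.00 × 0.0828567… = CHF 69,750.0176…
Penalties + interest = CHF 138,899.4750 + CHF 69,750.0176… = CHF 208,649.49

CHF 208,649.49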